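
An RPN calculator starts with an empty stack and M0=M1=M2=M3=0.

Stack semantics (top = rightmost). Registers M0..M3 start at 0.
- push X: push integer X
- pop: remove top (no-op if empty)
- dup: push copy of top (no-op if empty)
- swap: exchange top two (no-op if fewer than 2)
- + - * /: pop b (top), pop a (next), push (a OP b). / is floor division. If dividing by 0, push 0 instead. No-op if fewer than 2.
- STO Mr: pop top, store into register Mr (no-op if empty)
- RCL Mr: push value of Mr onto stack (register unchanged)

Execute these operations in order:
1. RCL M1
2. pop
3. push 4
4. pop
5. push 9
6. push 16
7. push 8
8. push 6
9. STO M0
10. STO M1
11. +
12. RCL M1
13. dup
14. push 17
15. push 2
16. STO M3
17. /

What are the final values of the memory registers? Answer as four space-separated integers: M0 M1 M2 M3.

After op 1 (RCL M1): stack=[0] mem=[0,0,0,0]
After op 2 (pop): stack=[empty] mem=[0,0,0,0]
After op 3 (push 4): stack=[4] mem=[0,0,0,0]
After op 4 (pop): stack=[empty] mem=[0,0,0,0]
After op 5 (push 9): stack=[9] mem=[0,0,0,0]
After op 6 (push 16): stack=[9,16] mem=[0,0,0,0]
After op 7 (push 8): stack=[9,16,8] mem=[0,0,0,0]
After op 8 (push 6): stack=[9,16,8,6] mem=[0,0,0,0]
After op 9 (STO M0): stack=[9,16,8] mem=[6,0,0,0]
After op 10 (STO M1): stack=[9,16] mem=[6,8,0,0]
After op 11 (+): stack=[25] mem=[6,8,0,0]
After op 12 (RCL M1): stack=[25,8] mem=[6,8,0,0]
After op 13 (dup): stack=[25,8,8] mem=[6,8,0,0]
After op 14 (push 17): stack=[25,8,8,17] mem=[6,8,0,0]
After op 15 (push 2): stack=[25,8,8,17,2] mem=[6,8,0,0]
After op 16 (STO M3): stack=[25,8,8,17] mem=[6,8,0,2]
After op 17 (/): stack=[25,8,0] mem=[6,8,0,2]

Answer: 6 8 0 2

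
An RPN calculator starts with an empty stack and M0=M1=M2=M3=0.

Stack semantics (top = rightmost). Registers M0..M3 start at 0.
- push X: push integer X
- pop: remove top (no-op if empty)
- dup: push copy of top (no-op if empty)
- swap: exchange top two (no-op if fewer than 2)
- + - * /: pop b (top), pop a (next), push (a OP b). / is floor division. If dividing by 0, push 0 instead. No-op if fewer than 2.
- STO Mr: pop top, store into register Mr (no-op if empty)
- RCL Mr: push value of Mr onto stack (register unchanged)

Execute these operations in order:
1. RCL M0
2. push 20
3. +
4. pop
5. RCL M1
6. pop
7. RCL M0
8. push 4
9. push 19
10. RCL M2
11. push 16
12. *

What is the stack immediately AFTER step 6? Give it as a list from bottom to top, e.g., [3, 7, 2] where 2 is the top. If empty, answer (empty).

After op 1 (RCL M0): stack=[0] mem=[0,0,0,0]
After op 2 (push 20): stack=[0,20] mem=[0,0,0,0]
After op 3 (+): stack=[20] mem=[0,0,0,0]
After op 4 (pop): stack=[empty] mem=[0,0,0,0]
After op 5 (RCL M1): stack=[0] mem=[0,0,0,0]
After op 6 (pop): stack=[empty] mem=[0,0,0,0]

(empty)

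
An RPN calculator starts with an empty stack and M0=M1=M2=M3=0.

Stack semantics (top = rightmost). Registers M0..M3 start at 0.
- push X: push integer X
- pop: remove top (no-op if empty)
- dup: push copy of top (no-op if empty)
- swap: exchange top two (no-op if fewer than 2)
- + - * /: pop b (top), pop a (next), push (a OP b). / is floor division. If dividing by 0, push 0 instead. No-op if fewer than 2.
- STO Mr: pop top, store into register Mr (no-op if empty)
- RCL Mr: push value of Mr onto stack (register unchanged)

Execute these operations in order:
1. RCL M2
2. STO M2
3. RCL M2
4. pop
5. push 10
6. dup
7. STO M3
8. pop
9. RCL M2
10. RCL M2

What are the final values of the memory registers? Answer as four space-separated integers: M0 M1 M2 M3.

After op 1 (RCL M2): stack=[0] mem=[0,0,0,0]
After op 2 (STO M2): stack=[empty] mem=[0,0,0,0]
After op 3 (RCL M2): stack=[0] mem=[0,0,0,0]
After op 4 (pop): stack=[empty] mem=[0,0,0,0]
After op 5 (push 10): stack=[10] mem=[0,0,0,0]
After op 6 (dup): stack=[10,10] mem=[0,0,0,0]
After op 7 (STO M3): stack=[10] mem=[0,0,0,10]
After op 8 (pop): stack=[empty] mem=[0,0,0,10]
After op 9 (RCL M2): stack=[0] mem=[0,0,0,10]
After op 10 (RCL M2): stack=[0,0] mem=[0,0,0,10]

Answer: 0 0 0 10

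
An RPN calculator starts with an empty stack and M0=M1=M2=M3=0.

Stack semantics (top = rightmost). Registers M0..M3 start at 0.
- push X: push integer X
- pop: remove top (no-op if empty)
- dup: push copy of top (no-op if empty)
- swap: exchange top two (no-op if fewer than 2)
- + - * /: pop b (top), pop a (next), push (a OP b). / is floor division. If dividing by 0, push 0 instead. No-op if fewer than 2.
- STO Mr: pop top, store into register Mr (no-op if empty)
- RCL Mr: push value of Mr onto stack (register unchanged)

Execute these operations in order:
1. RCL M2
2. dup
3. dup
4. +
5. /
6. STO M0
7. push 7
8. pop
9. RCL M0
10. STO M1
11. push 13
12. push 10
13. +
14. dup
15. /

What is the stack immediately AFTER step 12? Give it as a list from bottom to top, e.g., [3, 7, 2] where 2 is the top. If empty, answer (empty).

After op 1 (RCL M2): stack=[0] mem=[0,0,0,0]
After op 2 (dup): stack=[0,0] mem=[0,0,0,0]
After op 3 (dup): stack=[0,0,0] mem=[0,0,0,0]
After op 4 (+): stack=[0,0] mem=[0,0,0,0]
After op 5 (/): stack=[0] mem=[0,0,0,0]
After op 6 (STO M0): stack=[empty] mem=[0,0,0,0]
After op 7 (push 7): stack=[7] mem=[0,0,0,0]
After op 8 (pop): stack=[empty] mem=[0,0,0,0]
After op 9 (RCL M0): stack=[0] mem=[0,0,0,0]
After op 10 (STO M1): stack=[empty] mem=[0,0,0,0]
After op 11 (push 13): stack=[13] mem=[0,0,0,0]
After op 12 (push 10): stack=[13,10] mem=[0,0,0,0]

[13, 10]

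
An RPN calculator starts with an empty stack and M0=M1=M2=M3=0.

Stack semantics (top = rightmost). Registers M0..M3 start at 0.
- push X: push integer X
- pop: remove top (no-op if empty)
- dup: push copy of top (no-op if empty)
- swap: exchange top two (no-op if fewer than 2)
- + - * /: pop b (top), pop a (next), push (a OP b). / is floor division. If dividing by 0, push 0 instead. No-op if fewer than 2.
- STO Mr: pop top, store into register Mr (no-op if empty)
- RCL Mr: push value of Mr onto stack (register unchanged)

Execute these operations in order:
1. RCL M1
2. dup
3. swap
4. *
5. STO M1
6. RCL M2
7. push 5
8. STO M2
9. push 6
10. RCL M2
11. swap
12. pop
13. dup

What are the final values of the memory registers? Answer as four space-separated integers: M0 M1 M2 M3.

Answer: 0 0 5 0

Derivation:
After op 1 (RCL M1): stack=[0] mem=[0,0,0,0]
After op 2 (dup): stack=[0,0] mem=[0,0,0,0]
After op 3 (swap): stack=[0,0] mem=[0,0,0,0]
After op 4 (*): stack=[0] mem=[0,0,0,0]
After op 5 (STO M1): stack=[empty] mem=[0,0,0,0]
After op 6 (RCL M2): stack=[0] mem=[0,0,0,0]
After op 7 (push 5): stack=[0,5] mem=[0,0,0,0]
After op 8 (STO M2): stack=[0] mem=[0,0,5,0]
After op 9 (push 6): stack=[0,6] mem=[0,0,5,0]
After op 10 (RCL M2): stack=[0,6,5] mem=[0,0,5,0]
After op 11 (swap): stack=[0,5,6] mem=[0,0,5,0]
After op 12 (pop): stack=[0,5] mem=[0,0,5,0]
After op 13 (dup): stack=[0,5,5] mem=[0,0,5,0]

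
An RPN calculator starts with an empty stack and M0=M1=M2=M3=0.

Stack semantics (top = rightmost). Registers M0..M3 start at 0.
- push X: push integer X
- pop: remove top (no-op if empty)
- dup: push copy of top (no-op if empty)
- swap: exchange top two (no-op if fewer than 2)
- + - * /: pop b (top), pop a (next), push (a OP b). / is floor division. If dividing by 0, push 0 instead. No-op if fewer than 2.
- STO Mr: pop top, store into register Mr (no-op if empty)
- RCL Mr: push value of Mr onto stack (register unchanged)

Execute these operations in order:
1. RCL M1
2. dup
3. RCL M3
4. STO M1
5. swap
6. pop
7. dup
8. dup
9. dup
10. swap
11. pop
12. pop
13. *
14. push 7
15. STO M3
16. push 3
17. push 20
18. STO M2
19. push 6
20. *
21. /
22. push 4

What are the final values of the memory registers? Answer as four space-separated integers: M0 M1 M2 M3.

Answer: 0 0 20 7

Derivation:
After op 1 (RCL M1): stack=[0] mem=[0,0,0,0]
After op 2 (dup): stack=[0,0] mem=[0,0,0,0]
After op 3 (RCL M3): stack=[0,0,0] mem=[0,0,0,0]
After op 4 (STO M1): stack=[0,0] mem=[0,0,0,0]
After op 5 (swap): stack=[0,0] mem=[0,0,0,0]
After op 6 (pop): stack=[0] mem=[0,0,0,0]
After op 7 (dup): stack=[0,0] mem=[0,0,0,0]
After op 8 (dup): stack=[0,0,0] mem=[0,0,0,0]
After op 9 (dup): stack=[0,0,0,0] mem=[0,0,0,0]
After op 10 (swap): stack=[0,0,0,0] mem=[0,0,0,0]
After op 11 (pop): stack=[0,0,0] mem=[0,0,0,0]
After op 12 (pop): stack=[0,0] mem=[0,0,0,0]
After op 13 (*): stack=[0] mem=[0,0,0,0]
After op 14 (push 7): stack=[0,7] mem=[0,0,0,0]
After op 15 (STO M3): stack=[0] mem=[0,0,0,7]
After op 16 (push 3): stack=[0,3] mem=[0,0,0,7]
After op 17 (push 20): stack=[0,3,20] mem=[0,0,0,7]
After op 18 (STO M2): stack=[0,3] mem=[0,0,20,7]
After op 19 (push 6): stack=[0,3,6] mem=[0,0,20,7]
After op 20 (*): stack=[0,18] mem=[0,0,20,7]
After op 21 (/): stack=[0] mem=[0,0,20,7]
After op 22 (push 4): stack=[0,4] mem=[0,0,20,7]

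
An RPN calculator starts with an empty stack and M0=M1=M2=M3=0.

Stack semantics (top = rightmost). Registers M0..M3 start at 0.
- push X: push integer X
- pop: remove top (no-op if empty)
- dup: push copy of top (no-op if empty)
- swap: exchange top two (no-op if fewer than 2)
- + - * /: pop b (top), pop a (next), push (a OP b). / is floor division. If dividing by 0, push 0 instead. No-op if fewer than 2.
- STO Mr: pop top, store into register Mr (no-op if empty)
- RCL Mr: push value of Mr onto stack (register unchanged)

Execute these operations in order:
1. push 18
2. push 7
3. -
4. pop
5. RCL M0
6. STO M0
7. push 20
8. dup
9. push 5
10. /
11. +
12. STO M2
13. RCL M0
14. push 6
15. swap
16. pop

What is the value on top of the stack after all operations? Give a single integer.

After op 1 (push 18): stack=[18] mem=[0,0,0,0]
After op 2 (push 7): stack=[18,7] mem=[0,0,0,0]
After op 3 (-): stack=[11] mem=[0,0,0,0]
After op 4 (pop): stack=[empty] mem=[0,0,0,0]
After op 5 (RCL M0): stack=[0] mem=[0,0,0,0]
After op 6 (STO M0): stack=[empty] mem=[0,0,0,0]
After op 7 (push 20): stack=[20] mem=[0,0,0,0]
After op 8 (dup): stack=[20,20] mem=[0,0,0,0]
After op 9 (push 5): stack=[20,20,5] mem=[0,0,0,0]
After op 10 (/): stack=[20,4] mem=[0,0,0,0]
After op 11 (+): stack=[24] mem=[0,0,0,0]
After op 12 (STO M2): stack=[empty] mem=[0,0,24,0]
After op 13 (RCL M0): stack=[0] mem=[0,0,24,0]
After op 14 (push 6): stack=[0,6] mem=[0,0,24,0]
After op 15 (swap): stack=[6,0] mem=[0,0,24,0]
After op 16 (pop): stack=[6] mem=[0,0,24,0]

Answer: 6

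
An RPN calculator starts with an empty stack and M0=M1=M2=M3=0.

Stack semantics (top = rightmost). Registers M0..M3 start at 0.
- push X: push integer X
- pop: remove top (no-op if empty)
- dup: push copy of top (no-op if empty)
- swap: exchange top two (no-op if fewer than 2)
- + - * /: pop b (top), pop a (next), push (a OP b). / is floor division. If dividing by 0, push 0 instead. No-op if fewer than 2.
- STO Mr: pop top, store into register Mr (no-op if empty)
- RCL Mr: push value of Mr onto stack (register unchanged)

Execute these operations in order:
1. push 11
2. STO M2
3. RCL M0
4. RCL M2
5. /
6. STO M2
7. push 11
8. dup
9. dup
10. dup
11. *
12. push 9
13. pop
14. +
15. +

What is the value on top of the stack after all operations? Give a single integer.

Answer: 143

Derivation:
After op 1 (push 11): stack=[11] mem=[0,0,0,0]
After op 2 (STO M2): stack=[empty] mem=[0,0,11,0]
After op 3 (RCL M0): stack=[0] mem=[0,0,11,0]
After op 4 (RCL M2): stack=[0,11] mem=[0,0,11,0]
After op 5 (/): stack=[0] mem=[0,0,11,0]
After op 6 (STO M2): stack=[empty] mem=[0,0,0,0]
After op 7 (push 11): stack=[11] mem=[0,0,0,0]
After op 8 (dup): stack=[11,11] mem=[0,0,0,0]
After op 9 (dup): stack=[11,11,11] mem=[0,0,0,0]
After op 10 (dup): stack=[11,11,11,11] mem=[0,0,0,0]
After op 11 (*): stack=[11,11,121] mem=[0,0,0,0]
After op 12 (push 9): stack=[11,11,121,9] mem=[0,0,0,0]
After op 13 (pop): stack=[11,11,121] mem=[0,0,0,0]
After op 14 (+): stack=[11,132] mem=[0,0,0,0]
After op 15 (+): stack=[143] mem=[0,0,0,0]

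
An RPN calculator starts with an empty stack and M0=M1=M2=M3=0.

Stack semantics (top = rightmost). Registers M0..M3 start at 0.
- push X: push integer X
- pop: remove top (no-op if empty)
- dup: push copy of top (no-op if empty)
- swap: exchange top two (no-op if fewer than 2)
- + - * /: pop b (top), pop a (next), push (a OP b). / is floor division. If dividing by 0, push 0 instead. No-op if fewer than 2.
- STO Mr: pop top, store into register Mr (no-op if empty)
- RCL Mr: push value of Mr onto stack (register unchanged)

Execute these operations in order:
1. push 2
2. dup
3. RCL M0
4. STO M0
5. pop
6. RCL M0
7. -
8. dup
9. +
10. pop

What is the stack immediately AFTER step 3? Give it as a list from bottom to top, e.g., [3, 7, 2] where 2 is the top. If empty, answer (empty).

After op 1 (push 2): stack=[2] mem=[0,0,0,0]
After op 2 (dup): stack=[2,2] mem=[0,0,0,0]
After op 3 (RCL M0): stack=[2,2,0] mem=[0,0,0,0]

[2, 2, 0]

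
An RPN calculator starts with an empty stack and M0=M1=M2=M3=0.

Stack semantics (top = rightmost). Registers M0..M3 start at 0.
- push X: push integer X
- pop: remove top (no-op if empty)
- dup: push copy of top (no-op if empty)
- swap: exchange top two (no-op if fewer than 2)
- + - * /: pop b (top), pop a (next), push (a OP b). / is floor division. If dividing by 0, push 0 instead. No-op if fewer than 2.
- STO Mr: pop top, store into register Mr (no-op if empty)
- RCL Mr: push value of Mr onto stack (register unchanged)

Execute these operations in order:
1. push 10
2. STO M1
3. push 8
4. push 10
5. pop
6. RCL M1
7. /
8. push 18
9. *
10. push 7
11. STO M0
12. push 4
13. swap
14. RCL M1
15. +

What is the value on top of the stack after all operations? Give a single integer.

After op 1 (push 10): stack=[10] mem=[0,0,0,0]
After op 2 (STO M1): stack=[empty] mem=[0,10,0,0]
After op 3 (push 8): stack=[8] mem=[0,10,0,0]
After op 4 (push 10): stack=[8,10] mem=[0,10,0,0]
After op 5 (pop): stack=[8] mem=[0,10,0,0]
After op 6 (RCL M1): stack=[8,10] mem=[0,10,0,0]
After op 7 (/): stack=[0] mem=[0,10,0,0]
After op 8 (push 18): stack=[0,18] mem=[0,10,0,0]
After op 9 (*): stack=[0] mem=[0,10,0,0]
After op 10 (push 7): stack=[0,7] mem=[0,10,0,0]
After op 11 (STO M0): stack=[0] mem=[7,10,0,0]
After op 12 (push 4): stack=[0,4] mem=[7,10,0,0]
After op 13 (swap): stack=[4,0] mem=[7,10,0,0]
After op 14 (RCL M1): stack=[4,0,10] mem=[7,10,0,0]
After op 15 (+): stack=[4,10] mem=[7,10,0,0]

Answer: 10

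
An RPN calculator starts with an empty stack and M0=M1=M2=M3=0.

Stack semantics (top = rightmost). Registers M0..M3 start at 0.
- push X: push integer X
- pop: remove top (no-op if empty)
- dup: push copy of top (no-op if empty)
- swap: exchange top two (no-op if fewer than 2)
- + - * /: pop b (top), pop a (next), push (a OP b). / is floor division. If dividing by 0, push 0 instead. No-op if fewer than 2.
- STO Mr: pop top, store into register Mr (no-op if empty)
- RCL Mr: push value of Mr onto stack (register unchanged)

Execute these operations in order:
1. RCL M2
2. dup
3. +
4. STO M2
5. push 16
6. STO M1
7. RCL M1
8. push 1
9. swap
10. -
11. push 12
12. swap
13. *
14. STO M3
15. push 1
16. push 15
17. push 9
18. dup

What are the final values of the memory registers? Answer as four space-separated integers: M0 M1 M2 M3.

Answer: 0 16 0 -180

Derivation:
After op 1 (RCL M2): stack=[0] mem=[0,0,0,0]
After op 2 (dup): stack=[0,0] mem=[0,0,0,0]
After op 3 (+): stack=[0] mem=[0,0,0,0]
After op 4 (STO M2): stack=[empty] mem=[0,0,0,0]
After op 5 (push 16): stack=[16] mem=[0,0,0,0]
After op 6 (STO M1): stack=[empty] mem=[0,16,0,0]
After op 7 (RCL M1): stack=[16] mem=[0,16,0,0]
After op 8 (push 1): stack=[16,1] mem=[0,16,0,0]
After op 9 (swap): stack=[1,16] mem=[0,16,0,0]
After op 10 (-): stack=[-15] mem=[0,16,0,0]
After op 11 (push 12): stack=[-15,12] mem=[0,16,0,0]
After op 12 (swap): stack=[12,-15] mem=[0,16,0,0]
After op 13 (*): stack=[-180] mem=[0,16,0,0]
After op 14 (STO M3): stack=[empty] mem=[0,16,0,-180]
After op 15 (push 1): stack=[1] mem=[0,16,0,-180]
After op 16 (push 15): stack=[1,15] mem=[0,16,0,-180]
After op 17 (push 9): stack=[1,15,9] mem=[0,16,0,-180]
After op 18 (dup): stack=[1,15,9,9] mem=[0,16,0,-180]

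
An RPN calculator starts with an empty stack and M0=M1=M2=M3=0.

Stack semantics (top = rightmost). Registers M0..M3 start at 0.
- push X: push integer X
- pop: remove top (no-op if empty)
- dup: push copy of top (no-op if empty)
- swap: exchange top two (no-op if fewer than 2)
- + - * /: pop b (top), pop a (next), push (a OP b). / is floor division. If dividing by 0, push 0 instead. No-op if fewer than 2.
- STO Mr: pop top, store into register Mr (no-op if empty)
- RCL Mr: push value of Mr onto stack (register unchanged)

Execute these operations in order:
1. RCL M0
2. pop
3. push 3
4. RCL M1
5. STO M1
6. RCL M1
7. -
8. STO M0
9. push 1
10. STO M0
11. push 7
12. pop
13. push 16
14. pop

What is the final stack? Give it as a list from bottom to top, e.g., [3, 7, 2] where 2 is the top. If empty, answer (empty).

Answer: (empty)

Derivation:
After op 1 (RCL M0): stack=[0] mem=[0,0,0,0]
After op 2 (pop): stack=[empty] mem=[0,0,0,0]
After op 3 (push 3): stack=[3] mem=[0,0,0,0]
After op 4 (RCL M1): stack=[3,0] mem=[0,0,0,0]
After op 5 (STO M1): stack=[3] mem=[0,0,0,0]
After op 6 (RCL M1): stack=[3,0] mem=[0,0,0,0]
After op 7 (-): stack=[3] mem=[0,0,0,0]
After op 8 (STO M0): stack=[empty] mem=[3,0,0,0]
After op 9 (push 1): stack=[1] mem=[3,0,0,0]
After op 10 (STO M0): stack=[empty] mem=[1,0,0,0]
After op 11 (push 7): stack=[7] mem=[1,0,0,0]
After op 12 (pop): stack=[empty] mem=[1,0,0,0]
After op 13 (push 16): stack=[16] mem=[1,0,0,0]
After op 14 (pop): stack=[empty] mem=[1,0,0,0]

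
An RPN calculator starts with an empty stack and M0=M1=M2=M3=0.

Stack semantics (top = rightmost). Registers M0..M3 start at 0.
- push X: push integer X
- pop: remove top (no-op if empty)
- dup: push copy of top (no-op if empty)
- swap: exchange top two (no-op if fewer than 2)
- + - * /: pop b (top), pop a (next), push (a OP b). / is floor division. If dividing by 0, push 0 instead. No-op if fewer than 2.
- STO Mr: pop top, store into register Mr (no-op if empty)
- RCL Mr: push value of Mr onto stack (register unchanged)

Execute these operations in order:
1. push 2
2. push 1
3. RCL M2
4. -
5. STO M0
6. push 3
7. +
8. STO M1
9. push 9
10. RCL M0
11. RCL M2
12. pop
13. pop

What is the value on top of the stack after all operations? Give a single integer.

After op 1 (push 2): stack=[2] mem=[0,0,0,0]
After op 2 (push 1): stack=[2,1] mem=[0,0,0,0]
After op 3 (RCL M2): stack=[2,1,0] mem=[0,0,0,0]
After op 4 (-): stack=[2,1] mem=[0,0,0,0]
After op 5 (STO M0): stack=[2] mem=[1,0,0,0]
After op 6 (push 3): stack=[2,3] mem=[1,0,0,0]
After op 7 (+): stack=[5] mem=[1,0,0,0]
After op 8 (STO M1): stack=[empty] mem=[1,5,0,0]
After op 9 (push 9): stack=[9] mem=[1,5,0,0]
After op 10 (RCL M0): stack=[9,1] mem=[1,5,0,0]
After op 11 (RCL M2): stack=[9,1,0] mem=[1,5,0,0]
After op 12 (pop): stack=[9,1] mem=[1,5,0,0]
After op 13 (pop): stack=[9] mem=[1,5,0,0]

Answer: 9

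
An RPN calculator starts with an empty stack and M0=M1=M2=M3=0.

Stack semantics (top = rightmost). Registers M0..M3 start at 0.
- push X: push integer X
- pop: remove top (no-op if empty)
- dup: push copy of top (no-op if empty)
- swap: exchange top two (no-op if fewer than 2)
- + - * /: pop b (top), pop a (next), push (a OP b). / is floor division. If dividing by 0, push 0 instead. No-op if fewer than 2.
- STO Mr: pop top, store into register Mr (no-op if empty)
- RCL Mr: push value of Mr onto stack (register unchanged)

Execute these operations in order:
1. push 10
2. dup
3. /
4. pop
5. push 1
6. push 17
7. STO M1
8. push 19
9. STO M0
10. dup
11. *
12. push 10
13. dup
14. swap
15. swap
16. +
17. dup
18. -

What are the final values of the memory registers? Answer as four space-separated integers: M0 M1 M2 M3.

After op 1 (push 10): stack=[10] mem=[0,0,0,0]
After op 2 (dup): stack=[10,10] mem=[0,0,0,0]
After op 3 (/): stack=[1] mem=[0,0,0,0]
After op 4 (pop): stack=[empty] mem=[0,0,0,0]
After op 5 (push 1): stack=[1] mem=[0,0,0,0]
After op 6 (push 17): stack=[1,17] mem=[0,0,0,0]
After op 7 (STO M1): stack=[1] mem=[0,17,0,0]
After op 8 (push 19): stack=[1,19] mem=[0,17,0,0]
After op 9 (STO M0): stack=[1] mem=[19,17,0,0]
After op 10 (dup): stack=[1,1] mem=[19,17,0,0]
After op 11 (*): stack=[1] mem=[19,17,0,0]
After op 12 (push 10): stack=[1,10] mem=[19,17,0,0]
After op 13 (dup): stack=[1,10,10] mem=[19,17,0,0]
After op 14 (swap): stack=[1,10,10] mem=[19,17,0,0]
After op 15 (swap): stack=[1,10,10] mem=[19,17,0,0]
After op 16 (+): stack=[1,20] mem=[19,17,0,0]
After op 17 (dup): stack=[1,20,20] mem=[19,17,0,0]
After op 18 (-): stack=[1,0] mem=[19,17,0,0]

Answer: 19 17 0 0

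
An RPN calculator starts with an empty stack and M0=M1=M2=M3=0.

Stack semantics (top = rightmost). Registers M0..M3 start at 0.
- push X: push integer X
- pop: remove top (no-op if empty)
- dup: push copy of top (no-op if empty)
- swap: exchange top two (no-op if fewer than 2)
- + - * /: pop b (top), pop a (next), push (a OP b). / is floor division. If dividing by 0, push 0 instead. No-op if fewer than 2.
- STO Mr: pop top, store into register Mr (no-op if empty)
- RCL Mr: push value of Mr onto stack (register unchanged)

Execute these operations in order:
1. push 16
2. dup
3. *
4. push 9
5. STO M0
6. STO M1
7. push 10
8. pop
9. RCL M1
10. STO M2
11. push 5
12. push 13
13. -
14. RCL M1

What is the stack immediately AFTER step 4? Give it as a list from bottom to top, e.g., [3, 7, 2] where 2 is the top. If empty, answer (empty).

After op 1 (push 16): stack=[16] mem=[0,0,0,0]
After op 2 (dup): stack=[16,16] mem=[0,0,0,0]
After op 3 (*): stack=[256] mem=[0,0,0,0]
After op 4 (push 9): stack=[256,9] mem=[0,0,0,0]

[256, 9]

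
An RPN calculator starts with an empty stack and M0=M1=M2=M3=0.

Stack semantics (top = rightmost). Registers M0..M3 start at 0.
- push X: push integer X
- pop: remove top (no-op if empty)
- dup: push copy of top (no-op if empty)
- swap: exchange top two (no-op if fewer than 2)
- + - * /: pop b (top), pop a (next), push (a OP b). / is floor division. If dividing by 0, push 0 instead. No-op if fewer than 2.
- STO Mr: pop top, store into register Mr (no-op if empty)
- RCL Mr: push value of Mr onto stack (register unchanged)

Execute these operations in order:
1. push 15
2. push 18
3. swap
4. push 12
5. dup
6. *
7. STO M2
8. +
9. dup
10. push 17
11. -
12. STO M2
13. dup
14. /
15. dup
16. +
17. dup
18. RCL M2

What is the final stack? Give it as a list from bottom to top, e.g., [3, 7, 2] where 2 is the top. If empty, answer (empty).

Answer: [2, 2, 16]

Derivation:
After op 1 (push 15): stack=[15] mem=[0,0,0,0]
After op 2 (push 18): stack=[15,18] mem=[0,0,0,0]
After op 3 (swap): stack=[18,15] mem=[0,0,0,0]
After op 4 (push 12): stack=[18,15,12] mem=[0,0,0,0]
After op 5 (dup): stack=[18,15,12,12] mem=[0,0,0,0]
After op 6 (*): stack=[18,15,144] mem=[0,0,0,0]
After op 7 (STO M2): stack=[18,15] mem=[0,0,144,0]
After op 8 (+): stack=[33] mem=[0,0,144,0]
After op 9 (dup): stack=[33,33] mem=[0,0,144,0]
After op 10 (push 17): stack=[33,33,17] mem=[0,0,144,0]
After op 11 (-): stack=[33,16] mem=[0,0,144,0]
After op 12 (STO M2): stack=[33] mem=[0,0,16,0]
After op 13 (dup): stack=[33,33] mem=[0,0,16,0]
After op 14 (/): stack=[1] mem=[0,0,16,0]
After op 15 (dup): stack=[1,1] mem=[0,0,16,0]
After op 16 (+): stack=[2] mem=[0,0,16,0]
After op 17 (dup): stack=[2,2] mem=[0,0,16,0]
After op 18 (RCL M2): stack=[2,2,16] mem=[0,0,16,0]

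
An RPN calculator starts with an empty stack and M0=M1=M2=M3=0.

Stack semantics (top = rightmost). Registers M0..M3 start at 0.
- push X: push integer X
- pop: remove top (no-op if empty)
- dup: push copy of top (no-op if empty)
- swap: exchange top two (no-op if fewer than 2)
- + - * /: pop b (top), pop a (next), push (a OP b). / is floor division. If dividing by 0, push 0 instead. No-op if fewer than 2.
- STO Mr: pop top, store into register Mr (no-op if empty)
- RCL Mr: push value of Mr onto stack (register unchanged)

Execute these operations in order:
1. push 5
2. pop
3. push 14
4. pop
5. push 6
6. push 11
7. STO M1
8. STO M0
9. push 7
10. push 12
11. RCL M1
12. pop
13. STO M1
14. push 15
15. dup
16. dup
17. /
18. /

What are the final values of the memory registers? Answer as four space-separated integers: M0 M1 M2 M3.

Answer: 6 12 0 0

Derivation:
After op 1 (push 5): stack=[5] mem=[0,0,0,0]
After op 2 (pop): stack=[empty] mem=[0,0,0,0]
After op 3 (push 14): stack=[14] mem=[0,0,0,0]
After op 4 (pop): stack=[empty] mem=[0,0,0,0]
After op 5 (push 6): stack=[6] mem=[0,0,0,0]
After op 6 (push 11): stack=[6,11] mem=[0,0,0,0]
After op 7 (STO M1): stack=[6] mem=[0,11,0,0]
After op 8 (STO M0): stack=[empty] mem=[6,11,0,0]
After op 9 (push 7): stack=[7] mem=[6,11,0,0]
After op 10 (push 12): stack=[7,12] mem=[6,11,0,0]
After op 11 (RCL M1): stack=[7,12,11] mem=[6,11,0,0]
After op 12 (pop): stack=[7,12] mem=[6,11,0,0]
After op 13 (STO M1): stack=[7] mem=[6,12,0,0]
After op 14 (push 15): stack=[7,15] mem=[6,12,0,0]
After op 15 (dup): stack=[7,15,15] mem=[6,12,0,0]
After op 16 (dup): stack=[7,15,15,15] mem=[6,12,0,0]
After op 17 (/): stack=[7,15,1] mem=[6,12,0,0]
After op 18 (/): stack=[7,15] mem=[6,12,0,0]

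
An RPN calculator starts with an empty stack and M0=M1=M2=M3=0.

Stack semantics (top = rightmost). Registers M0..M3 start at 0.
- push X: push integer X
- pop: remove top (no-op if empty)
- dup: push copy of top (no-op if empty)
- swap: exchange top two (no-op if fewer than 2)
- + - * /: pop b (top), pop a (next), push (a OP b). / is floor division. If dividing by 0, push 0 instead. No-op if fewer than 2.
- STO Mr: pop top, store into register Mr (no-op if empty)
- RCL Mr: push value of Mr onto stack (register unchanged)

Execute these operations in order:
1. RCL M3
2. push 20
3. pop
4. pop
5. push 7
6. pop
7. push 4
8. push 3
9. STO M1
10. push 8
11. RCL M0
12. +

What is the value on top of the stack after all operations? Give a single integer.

Answer: 8

Derivation:
After op 1 (RCL M3): stack=[0] mem=[0,0,0,0]
After op 2 (push 20): stack=[0,20] mem=[0,0,0,0]
After op 3 (pop): stack=[0] mem=[0,0,0,0]
After op 4 (pop): stack=[empty] mem=[0,0,0,0]
After op 5 (push 7): stack=[7] mem=[0,0,0,0]
After op 6 (pop): stack=[empty] mem=[0,0,0,0]
After op 7 (push 4): stack=[4] mem=[0,0,0,0]
After op 8 (push 3): stack=[4,3] mem=[0,0,0,0]
After op 9 (STO M1): stack=[4] mem=[0,3,0,0]
After op 10 (push 8): stack=[4,8] mem=[0,3,0,0]
After op 11 (RCL M0): stack=[4,8,0] mem=[0,3,0,0]
After op 12 (+): stack=[4,8] mem=[0,3,0,0]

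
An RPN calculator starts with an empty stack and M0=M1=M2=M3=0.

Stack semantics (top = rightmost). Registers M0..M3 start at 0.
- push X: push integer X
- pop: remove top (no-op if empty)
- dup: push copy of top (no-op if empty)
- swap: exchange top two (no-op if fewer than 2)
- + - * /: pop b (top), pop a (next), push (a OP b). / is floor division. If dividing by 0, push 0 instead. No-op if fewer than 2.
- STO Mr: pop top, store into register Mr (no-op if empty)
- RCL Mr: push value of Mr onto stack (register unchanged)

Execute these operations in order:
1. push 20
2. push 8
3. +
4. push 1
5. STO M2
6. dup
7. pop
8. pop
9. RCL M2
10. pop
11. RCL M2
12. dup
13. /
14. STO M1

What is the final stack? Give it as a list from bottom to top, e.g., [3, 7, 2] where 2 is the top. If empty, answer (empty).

Answer: (empty)

Derivation:
After op 1 (push 20): stack=[20] mem=[0,0,0,0]
After op 2 (push 8): stack=[20,8] mem=[0,0,0,0]
After op 3 (+): stack=[28] mem=[0,0,0,0]
After op 4 (push 1): stack=[28,1] mem=[0,0,0,0]
After op 5 (STO M2): stack=[28] mem=[0,0,1,0]
After op 6 (dup): stack=[28,28] mem=[0,0,1,0]
After op 7 (pop): stack=[28] mem=[0,0,1,0]
After op 8 (pop): stack=[empty] mem=[0,0,1,0]
After op 9 (RCL M2): stack=[1] mem=[0,0,1,0]
After op 10 (pop): stack=[empty] mem=[0,0,1,0]
After op 11 (RCL M2): stack=[1] mem=[0,0,1,0]
After op 12 (dup): stack=[1,1] mem=[0,0,1,0]
After op 13 (/): stack=[1] mem=[0,0,1,0]
After op 14 (STO M1): stack=[empty] mem=[0,1,1,0]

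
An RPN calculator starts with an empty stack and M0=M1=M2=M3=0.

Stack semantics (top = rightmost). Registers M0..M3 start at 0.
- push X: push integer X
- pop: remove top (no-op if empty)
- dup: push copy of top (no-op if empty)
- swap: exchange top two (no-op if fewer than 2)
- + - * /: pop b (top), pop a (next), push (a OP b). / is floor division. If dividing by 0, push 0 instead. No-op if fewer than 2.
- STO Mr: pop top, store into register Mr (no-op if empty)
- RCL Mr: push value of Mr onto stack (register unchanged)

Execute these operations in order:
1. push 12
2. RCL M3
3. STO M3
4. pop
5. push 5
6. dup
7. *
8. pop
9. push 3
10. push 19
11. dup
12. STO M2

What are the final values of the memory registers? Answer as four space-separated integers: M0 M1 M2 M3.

After op 1 (push 12): stack=[12] mem=[0,0,0,0]
After op 2 (RCL M3): stack=[12,0] mem=[0,0,0,0]
After op 3 (STO M3): stack=[12] mem=[0,0,0,0]
After op 4 (pop): stack=[empty] mem=[0,0,0,0]
After op 5 (push 5): stack=[5] mem=[0,0,0,0]
After op 6 (dup): stack=[5,5] mem=[0,0,0,0]
After op 7 (*): stack=[25] mem=[0,0,0,0]
After op 8 (pop): stack=[empty] mem=[0,0,0,0]
After op 9 (push 3): stack=[3] mem=[0,0,0,0]
After op 10 (push 19): stack=[3,19] mem=[0,0,0,0]
After op 11 (dup): stack=[3,19,19] mem=[0,0,0,0]
After op 12 (STO M2): stack=[3,19] mem=[0,0,19,0]

Answer: 0 0 19 0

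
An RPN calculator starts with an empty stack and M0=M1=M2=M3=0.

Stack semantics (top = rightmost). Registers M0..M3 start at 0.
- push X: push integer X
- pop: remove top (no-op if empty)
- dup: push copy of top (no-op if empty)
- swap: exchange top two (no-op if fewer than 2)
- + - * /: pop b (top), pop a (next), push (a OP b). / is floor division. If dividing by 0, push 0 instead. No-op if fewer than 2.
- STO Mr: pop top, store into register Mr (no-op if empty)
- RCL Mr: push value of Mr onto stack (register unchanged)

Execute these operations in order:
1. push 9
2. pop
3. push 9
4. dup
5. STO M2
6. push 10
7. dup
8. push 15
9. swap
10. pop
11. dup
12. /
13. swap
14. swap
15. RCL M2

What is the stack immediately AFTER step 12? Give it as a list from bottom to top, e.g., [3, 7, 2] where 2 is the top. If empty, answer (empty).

After op 1 (push 9): stack=[9] mem=[0,0,0,0]
After op 2 (pop): stack=[empty] mem=[0,0,0,0]
After op 3 (push 9): stack=[9] mem=[0,0,0,0]
After op 4 (dup): stack=[9,9] mem=[0,0,0,0]
After op 5 (STO M2): stack=[9] mem=[0,0,9,0]
After op 6 (push 10): stack=[9,10] mem=[0,0,9,0]
After op 7 (dup): stack=[9,10,10] mem=[0,0,9,0]
After op 8 (push 15): stack=[9,10,10,15] mem=[0,0,9,0]
After op 9 (swap): stack=[9,10,15,10] mem=[0,0,9,0]
After op 10 (pop): stack=[9,10,15] mem=[0,0,9,0]
After op 11 (dup): stack=[9,10,15,15] mem=[0,0,9,0]
After op 12 (/): stack=[9,10,1] mem=[0,0,9,0]

[9, 10, 1]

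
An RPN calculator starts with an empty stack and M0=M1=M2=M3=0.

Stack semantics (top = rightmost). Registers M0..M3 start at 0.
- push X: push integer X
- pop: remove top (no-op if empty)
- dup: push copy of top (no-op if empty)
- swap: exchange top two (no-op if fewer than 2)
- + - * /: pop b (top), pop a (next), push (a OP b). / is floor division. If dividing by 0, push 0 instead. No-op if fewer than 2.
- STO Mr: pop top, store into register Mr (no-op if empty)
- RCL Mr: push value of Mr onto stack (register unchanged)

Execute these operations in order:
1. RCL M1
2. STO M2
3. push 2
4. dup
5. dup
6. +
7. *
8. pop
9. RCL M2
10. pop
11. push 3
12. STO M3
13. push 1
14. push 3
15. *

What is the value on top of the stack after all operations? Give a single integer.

After op 1 (RCL M1): stack=[0] mem=[0,0,0,0]
After op 2 (STO M2): stack=[empty] mem=[0,0,0,0]
After op 3 (push 2): stack=[2] mem=[0,0,0,0]
After op 4 (dup): stack=[2,2] mem=[0,0,0,0]
After op 5 (dup): stack=[2,2,2] mem=[0,0,0,0]
After op 6 (+): stack=[2,4] mem=[0,0,0,0]
After op 7 (*): stack=[8] mem=[0,0,0,0]
After op 8 (pop): stack=[empty] mem=[0,0,0,0]
After op 9 (RCL M2): stack=[0] mem=[0,0,0,0]
After op 10 (pop): stack=[empty] mem=[0,0,0,0]
After op 11 (push 3): stack=[3] mem=[0,0,0,0]
After op 12 (STO M3): stack=[empty] mem=[0,0,0,3]
After op 13 (push 1): stack=[1] mem=[0,0,0,3]
After op 14 (push 3): stack=[1,3] mem=[0,0,0,3]
After op 15 (*): stack=[3] mem=[0,0,0,3]

Answer: 3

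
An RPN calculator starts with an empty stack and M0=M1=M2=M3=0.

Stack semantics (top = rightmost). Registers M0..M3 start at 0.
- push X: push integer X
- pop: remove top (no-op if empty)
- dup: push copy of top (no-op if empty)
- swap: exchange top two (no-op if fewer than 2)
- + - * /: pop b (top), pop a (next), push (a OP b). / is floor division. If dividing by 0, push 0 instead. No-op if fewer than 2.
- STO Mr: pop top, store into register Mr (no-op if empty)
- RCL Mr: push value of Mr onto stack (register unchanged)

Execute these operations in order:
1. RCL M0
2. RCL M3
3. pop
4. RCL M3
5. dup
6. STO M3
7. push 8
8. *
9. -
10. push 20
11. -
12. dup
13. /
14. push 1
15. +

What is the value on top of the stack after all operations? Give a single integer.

Answer: 2

Derivation:
After op 1 (RCL M0): stack=[0] mem=[0,0,0,0]
After op 2 (RCL M3): stack=[0,0] mem=[0,0,0,0]
After op 3 (pop): stack=[0] mem=[0,0,0,0]
After op 4 (RCL M3): stack=[0,0] mem=[0,0,0,0]
After op 5 (dup): stack=[0,0,0] mem=[0,0,0,0]
After op 6 (STO M3): stack=[0,0] mem=[0,0,0,0]
After op 7 (push 8): stack=[0,0,8] mem=[0,0,0,0]
After op 8 (*): stack=[0,0] mem=[0,0,0,0]
After op 9 (-): stack=[0] mem=[0,0,0,0]
After op 10 (push 20): stack=[0,20] mem=[0,0,0,0]
After op 11 (-): stack=[-20] mem=[0,0,0,0]
After op 12 (dup): stack=[-20,-20] mem=[0,0,0,0]
After op 13 (/): stack=[1] mem=[0,0,0,0]
After op 14 (push 1): stack=[1,1] mem=[0,0,0,0]
After op 15 (+): stack=[2] mem=[0,0,0,0]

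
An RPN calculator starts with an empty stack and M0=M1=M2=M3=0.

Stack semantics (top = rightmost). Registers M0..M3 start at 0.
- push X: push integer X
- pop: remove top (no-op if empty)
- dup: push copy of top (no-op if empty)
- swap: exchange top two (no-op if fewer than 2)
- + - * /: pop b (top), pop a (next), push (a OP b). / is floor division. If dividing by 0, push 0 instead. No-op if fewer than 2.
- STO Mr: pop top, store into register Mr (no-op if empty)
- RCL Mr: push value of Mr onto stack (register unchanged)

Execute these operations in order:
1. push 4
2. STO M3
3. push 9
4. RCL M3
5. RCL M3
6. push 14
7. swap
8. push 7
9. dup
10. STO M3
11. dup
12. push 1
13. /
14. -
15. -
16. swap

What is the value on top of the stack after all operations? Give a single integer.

After op 1 (push 4): stack=[4] mem=[0,0,0,0]
After op 2 (STO M3): stack=[empty] mem=[0,0,0,4]
After op 3 (push 9): stack=[9] mem=[0,0,0,4]
After op 4 (RCL M3): stack=[9,4] mem=[0,0,0,4]
After op 5 (RCL M3): stack=[9,4,4] mem=[0,0,0,4]
After op 6 (push 14): stack=[9,4,4,14] mem=[0,0,0,4]
After op 7 (swap): stack=[9,4,14,4] mem=[0,0,0,4]
After op 8 (push 7): stack=[9,4,14,4,7] mem=[0,0,0,4]
After op 9 (dup): stack=[9,4,14,4,7,7] mem=[0,0,0,4]
After op 10 (STO M3): stack=[9,4,14,4,7] mem=[0,0,0,7]
After op 11 (dup): stack=[9,4,14,4,7,7] mem=[0,0,0,7]
After op 12 (push 1): stack=[9,4,14,4,7,7,1] mem=[0,0,0,7]
After op 13 (/): stack=[9,4,14,4,7,7] mem=[0,0,0,7]
After op 14 (-): stack=[9,4,14,4,0] mem=[0,0,0,7]
After op 15 (-): stack=[9,4,14,4] mem=[0,0,0,7]
After op 16 (swap): stack=[9,4,4,14] mem=[0,0,0,7]

Answer: 14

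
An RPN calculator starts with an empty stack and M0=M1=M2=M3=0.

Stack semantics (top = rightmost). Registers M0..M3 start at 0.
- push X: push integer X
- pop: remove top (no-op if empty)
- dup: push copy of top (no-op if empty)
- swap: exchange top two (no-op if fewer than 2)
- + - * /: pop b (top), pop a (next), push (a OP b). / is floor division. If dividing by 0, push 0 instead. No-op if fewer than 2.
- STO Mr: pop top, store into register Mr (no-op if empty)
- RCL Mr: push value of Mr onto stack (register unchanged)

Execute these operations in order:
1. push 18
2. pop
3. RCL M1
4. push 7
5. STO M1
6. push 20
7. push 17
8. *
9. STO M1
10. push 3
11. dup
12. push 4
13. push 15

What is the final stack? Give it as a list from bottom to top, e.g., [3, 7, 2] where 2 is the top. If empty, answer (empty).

Answer: [0, 3, 3, 4, 15]

Derivation:
After op 1 (push 18): stack=[18] mem=[0,0,0,0]
After op 2 (pop): stack=[empty] mem=[0,0,0,0]
After op 3 (RCL M1): stack=[0] mem=[0,0,0,0]
After op 4 (push 7): stack=[0,7] mem=[0,0,0,0]
After op 5 (STO M1): stack=[0] mem=[0,7,0,0]
After op 6 (push 20): stack=[0,20] mem=[0,7,0,0]
After op 7 (push 17): stack=[0,20,17] mem=[0,7,0,0]
After op 8 (*): stack=[0,340] mem=[0,7,0,0]
After op 9 (STO M1): stack=[0] mem=[0,340,0,0]
After op 10 (push 3): stack=[0,3] mem=[0,340,0,0]
After op 11 (dup): stack=[0,3,3] mem=[0,340,0,0]
After op 12 (push 4): stack=[0,3,3,4] mem=[0,340,0,0]
After op 13 (push 15): stack=[0,3,3,4,15] mem=[0,340,0,0]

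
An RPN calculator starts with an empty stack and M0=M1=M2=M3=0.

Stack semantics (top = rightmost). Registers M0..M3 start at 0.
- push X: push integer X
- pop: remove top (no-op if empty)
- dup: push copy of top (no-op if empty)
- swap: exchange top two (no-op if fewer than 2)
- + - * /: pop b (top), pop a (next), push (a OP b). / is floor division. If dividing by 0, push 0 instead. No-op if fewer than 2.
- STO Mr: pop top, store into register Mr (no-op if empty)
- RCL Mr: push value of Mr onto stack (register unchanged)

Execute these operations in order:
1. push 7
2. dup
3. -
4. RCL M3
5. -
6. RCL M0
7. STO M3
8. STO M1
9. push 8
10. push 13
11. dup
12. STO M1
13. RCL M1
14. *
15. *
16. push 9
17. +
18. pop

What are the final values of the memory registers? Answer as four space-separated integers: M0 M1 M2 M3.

After op 1 (push 7): stack=[7] mem=[0,0,0,0]
After op 2 (dup): stack=[7,7] mem=[0,0,0,0]
After op 3 (-): stack=[0] mem=[0,0,0,0]
After op 4 (RCL M3): stack=[0,0] mem=[0,0,0,0]
After op 5 (-): stack=[0] mem=[0,0,0,0]
After op 6 (RCL M0): stack=[0,0] mem=[0,0,0,0]
After op 7 (STO M3): stack=[0] mem=[0,0,0,0]
After op 8 (STO M1): stack=[empty] mem=[0,0,0,0]
After op 9 (push 8): stack=[8] mem=[0,0,0,0]
After op 10 (push 13): stack=[8,13] mem=[0,0,0,0]
After op 11 (dup): stack=[8,13,13] mem=[0,0,0,0]
After op 12 (STO M1): stack=[8,13] mem=[0,13,0,0]
After op 13 (RCL M1): stack=[8,13,13] mem=[0,13,0,0]
After op 14 (*): stack=[8,169] mem=[0,13,0,0]
After op 15 (*): stack=[1352] mem=[0,13,0,0]
After op 16 (push 9): stack=[1352,9] mem=[0,13,0,0]
After op 17 (+): stack=[1361] mem=[0,13,0,0]
After op 18 (pop): stack=[empty] mem=[0,13,0,0]

Answer: 0 13 0 0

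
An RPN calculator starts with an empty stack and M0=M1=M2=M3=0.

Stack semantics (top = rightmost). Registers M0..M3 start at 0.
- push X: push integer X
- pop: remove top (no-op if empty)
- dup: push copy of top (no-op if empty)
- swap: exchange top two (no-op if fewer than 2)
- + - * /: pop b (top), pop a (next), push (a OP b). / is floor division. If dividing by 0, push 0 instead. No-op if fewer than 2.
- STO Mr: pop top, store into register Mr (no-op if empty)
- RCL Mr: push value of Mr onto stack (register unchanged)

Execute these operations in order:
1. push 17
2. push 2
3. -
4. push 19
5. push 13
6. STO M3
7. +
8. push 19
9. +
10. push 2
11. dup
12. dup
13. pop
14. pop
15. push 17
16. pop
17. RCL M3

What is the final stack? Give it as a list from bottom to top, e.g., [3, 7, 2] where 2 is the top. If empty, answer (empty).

Answer: [53, 2, 13]

Derivation:
After op 1 (push 17): stack=[17] mem=[0,0,0,0]
After op 2 (push 2): stack=[17,2] mem=[0,0,0,0]
After op 3 (-): stack=[15] mem=[0,0,0,0]
After op 4 (push 19): stack=[15,19] mem=[0,0,0,0]
After op 5 (push 13): stack=[15,19,13] mem=[0,0,0,0]
After op 6 (STO M3): stack=[15,19] mem=[0,0,0,13]
After op 7 (+): stack=[34] mem=[0,0,0,13]
After op 8 (push 19): stack=[34,19] mem=[0,0,0,13]
After op 9 (+): stack=[53] mem=[0,0,0,13]
After op 10 (push 2): stack=[53,2] mem=[0,0,0,13]
After op 11 (dup): stack=[53,2,2] mem=[0,0,0,13]
After op 12 (dup): stack=[53,2,2,2] mem=[0,0,0,13]
After op 13 (pop): stack=[53,2,2] mem=[0,0,0,13]
After op 14 (pop): stack=[53,2] mem=[0,0,0,13]
After op 15 (push 17): stack=[53,2,17] mem=[0,0,0,13]
After op 16 (pop): stack=[53,2] mem=[0,0,0,13]
After op 17 (RCL M3): stack=[53,2,13] mem=[0,0,0,13]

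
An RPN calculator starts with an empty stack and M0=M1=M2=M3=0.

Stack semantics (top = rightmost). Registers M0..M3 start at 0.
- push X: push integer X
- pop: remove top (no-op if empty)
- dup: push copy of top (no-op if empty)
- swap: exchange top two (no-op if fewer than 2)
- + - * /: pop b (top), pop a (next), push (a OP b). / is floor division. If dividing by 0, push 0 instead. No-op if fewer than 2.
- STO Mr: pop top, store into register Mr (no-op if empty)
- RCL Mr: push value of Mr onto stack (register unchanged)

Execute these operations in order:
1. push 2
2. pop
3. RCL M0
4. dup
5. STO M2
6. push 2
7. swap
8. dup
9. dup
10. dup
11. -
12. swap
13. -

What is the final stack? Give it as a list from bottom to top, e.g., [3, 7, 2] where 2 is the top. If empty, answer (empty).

Answer: [2, 0, 0]

Derivation:
After op 1 (push 2): stack=[2] mem=[0,0,0,0]
After op 2 (pop): stack=[empty] mem=[0,0,0,0]
After op 3 (RCL M0): stack=[0] mem=[0,0,0,0]
After op 4 (dup): stack=[0,0] mem=[0,0,0,0]
After op 5 (STO M2): stack=[0] mem=[0,0,0,0]
After op 6 (push 2): stack=[0,2] mem=[0,0,0,0]
After op 7 (swap): stack=[2,0] mem=[0,0,0,0]
After op 8 (dup): stack=[2,0,0] mem=[0,0,0,0]
After op 9 (dup): stack=[2,0,0,0] mem=[0,0,0,0]
After op 10 (dup): stack=[2,0,0,0,0] mem=[0,0,0,0]
After op 11 (-): stack=[2,0,0,0] mem=[0,0,0,0]
After op 12 (swap): stack=[2,0,0,0] mem=[0,0,0,0]
After op 13 (-): stack=[2,0,0] mem=[0,0,0,0]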